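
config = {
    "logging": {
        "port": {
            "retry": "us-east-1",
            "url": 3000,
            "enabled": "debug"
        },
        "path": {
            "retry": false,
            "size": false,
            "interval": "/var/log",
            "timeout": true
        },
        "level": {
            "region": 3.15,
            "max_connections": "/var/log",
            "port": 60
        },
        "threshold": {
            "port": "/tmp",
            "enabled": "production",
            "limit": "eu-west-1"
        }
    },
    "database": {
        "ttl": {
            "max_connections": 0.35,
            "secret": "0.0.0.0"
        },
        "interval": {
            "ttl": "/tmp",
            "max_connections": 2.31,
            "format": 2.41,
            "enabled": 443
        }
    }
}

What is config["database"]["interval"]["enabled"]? 443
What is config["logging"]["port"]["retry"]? "us-east-1"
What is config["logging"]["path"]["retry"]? False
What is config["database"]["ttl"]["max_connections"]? 0.35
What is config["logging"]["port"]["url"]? 3000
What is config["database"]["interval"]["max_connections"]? 2.31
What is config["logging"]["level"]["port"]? 60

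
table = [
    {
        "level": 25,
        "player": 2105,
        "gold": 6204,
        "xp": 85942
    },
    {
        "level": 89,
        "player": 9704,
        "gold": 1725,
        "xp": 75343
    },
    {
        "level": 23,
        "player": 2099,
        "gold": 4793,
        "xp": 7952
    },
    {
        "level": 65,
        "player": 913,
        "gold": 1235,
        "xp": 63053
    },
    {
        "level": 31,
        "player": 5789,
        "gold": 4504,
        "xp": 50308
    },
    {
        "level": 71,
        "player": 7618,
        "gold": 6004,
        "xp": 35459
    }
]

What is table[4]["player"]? 5789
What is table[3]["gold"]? 1235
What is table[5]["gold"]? 6004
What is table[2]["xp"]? 7952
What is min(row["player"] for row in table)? 913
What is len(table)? 6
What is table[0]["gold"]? 6204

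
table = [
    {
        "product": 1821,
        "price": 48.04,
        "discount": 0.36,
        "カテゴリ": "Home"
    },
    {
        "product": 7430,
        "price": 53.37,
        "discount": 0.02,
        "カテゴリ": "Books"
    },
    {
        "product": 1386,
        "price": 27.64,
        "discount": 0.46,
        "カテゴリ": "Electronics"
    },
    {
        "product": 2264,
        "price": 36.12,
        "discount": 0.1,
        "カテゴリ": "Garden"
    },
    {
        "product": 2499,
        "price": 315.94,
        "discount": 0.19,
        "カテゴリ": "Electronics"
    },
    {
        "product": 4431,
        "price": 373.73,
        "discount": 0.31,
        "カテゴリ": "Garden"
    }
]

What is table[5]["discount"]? 0.31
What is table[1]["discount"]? 0.02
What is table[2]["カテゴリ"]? "Electronics"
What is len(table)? 6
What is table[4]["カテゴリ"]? "Electronics"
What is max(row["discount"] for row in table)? 0.46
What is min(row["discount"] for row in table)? 0.02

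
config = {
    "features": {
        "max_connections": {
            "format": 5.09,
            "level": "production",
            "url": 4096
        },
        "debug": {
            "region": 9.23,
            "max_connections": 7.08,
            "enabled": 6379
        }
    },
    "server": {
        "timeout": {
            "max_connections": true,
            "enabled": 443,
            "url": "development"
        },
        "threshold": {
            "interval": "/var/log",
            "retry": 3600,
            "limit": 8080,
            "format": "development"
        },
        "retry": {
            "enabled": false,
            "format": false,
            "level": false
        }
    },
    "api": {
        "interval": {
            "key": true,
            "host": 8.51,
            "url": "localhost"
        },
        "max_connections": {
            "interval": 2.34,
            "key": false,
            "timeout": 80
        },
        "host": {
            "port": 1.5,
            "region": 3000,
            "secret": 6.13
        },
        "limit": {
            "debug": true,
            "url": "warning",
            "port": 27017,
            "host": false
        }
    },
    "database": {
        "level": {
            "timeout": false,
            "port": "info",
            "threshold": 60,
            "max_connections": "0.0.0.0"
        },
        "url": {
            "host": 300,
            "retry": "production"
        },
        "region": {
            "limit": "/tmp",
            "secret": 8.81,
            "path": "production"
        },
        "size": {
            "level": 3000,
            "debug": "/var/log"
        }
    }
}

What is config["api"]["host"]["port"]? 1.5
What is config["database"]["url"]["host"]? 300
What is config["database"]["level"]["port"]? "info"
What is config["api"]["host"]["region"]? 3000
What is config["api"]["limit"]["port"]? 27017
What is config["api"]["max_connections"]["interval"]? 2.34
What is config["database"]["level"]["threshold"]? 60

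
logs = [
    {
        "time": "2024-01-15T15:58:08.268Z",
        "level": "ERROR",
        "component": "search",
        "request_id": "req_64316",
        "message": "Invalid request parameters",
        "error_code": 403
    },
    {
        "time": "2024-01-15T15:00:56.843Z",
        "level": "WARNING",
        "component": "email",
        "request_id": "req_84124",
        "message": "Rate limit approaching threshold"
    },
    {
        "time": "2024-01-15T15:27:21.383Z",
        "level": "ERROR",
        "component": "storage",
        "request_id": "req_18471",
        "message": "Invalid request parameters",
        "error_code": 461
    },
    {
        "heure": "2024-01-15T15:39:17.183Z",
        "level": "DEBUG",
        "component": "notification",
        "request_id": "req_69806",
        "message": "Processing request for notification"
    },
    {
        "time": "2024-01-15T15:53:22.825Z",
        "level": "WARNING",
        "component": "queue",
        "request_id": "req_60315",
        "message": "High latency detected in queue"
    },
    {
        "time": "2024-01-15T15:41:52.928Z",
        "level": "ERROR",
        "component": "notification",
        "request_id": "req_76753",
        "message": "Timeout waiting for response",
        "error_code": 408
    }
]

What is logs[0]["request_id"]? "req_64316"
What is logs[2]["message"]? "Invalid request parameters"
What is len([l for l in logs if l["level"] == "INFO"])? 0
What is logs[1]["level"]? "WARNING"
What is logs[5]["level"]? "ERROR"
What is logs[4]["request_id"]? "req_60315"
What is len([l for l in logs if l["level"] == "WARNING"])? 2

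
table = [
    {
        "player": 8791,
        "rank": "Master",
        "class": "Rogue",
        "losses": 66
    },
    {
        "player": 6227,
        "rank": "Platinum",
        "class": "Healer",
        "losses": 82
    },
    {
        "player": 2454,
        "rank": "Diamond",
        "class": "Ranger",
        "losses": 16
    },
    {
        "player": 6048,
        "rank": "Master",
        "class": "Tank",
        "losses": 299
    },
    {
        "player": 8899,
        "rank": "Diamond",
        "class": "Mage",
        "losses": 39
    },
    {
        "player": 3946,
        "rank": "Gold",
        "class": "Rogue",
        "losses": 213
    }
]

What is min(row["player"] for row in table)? 2454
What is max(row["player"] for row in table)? 8899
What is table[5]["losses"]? 213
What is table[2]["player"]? 2454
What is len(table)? 6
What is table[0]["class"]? "Rogue"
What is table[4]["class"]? "Mage"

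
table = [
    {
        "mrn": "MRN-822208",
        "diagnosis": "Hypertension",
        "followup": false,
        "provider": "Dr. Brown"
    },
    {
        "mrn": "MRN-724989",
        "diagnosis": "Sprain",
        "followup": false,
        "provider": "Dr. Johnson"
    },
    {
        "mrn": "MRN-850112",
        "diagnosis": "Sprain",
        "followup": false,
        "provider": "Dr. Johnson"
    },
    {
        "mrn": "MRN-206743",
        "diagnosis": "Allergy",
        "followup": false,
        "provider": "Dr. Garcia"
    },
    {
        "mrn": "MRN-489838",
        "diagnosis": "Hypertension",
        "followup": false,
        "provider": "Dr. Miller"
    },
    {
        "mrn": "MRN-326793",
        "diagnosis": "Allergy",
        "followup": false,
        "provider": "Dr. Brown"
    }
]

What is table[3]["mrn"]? "MRN-206743"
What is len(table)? 6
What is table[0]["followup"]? False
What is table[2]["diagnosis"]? "Sprain"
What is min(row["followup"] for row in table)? False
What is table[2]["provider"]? "Dr. Johnson"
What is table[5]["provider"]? "Dr. Brown"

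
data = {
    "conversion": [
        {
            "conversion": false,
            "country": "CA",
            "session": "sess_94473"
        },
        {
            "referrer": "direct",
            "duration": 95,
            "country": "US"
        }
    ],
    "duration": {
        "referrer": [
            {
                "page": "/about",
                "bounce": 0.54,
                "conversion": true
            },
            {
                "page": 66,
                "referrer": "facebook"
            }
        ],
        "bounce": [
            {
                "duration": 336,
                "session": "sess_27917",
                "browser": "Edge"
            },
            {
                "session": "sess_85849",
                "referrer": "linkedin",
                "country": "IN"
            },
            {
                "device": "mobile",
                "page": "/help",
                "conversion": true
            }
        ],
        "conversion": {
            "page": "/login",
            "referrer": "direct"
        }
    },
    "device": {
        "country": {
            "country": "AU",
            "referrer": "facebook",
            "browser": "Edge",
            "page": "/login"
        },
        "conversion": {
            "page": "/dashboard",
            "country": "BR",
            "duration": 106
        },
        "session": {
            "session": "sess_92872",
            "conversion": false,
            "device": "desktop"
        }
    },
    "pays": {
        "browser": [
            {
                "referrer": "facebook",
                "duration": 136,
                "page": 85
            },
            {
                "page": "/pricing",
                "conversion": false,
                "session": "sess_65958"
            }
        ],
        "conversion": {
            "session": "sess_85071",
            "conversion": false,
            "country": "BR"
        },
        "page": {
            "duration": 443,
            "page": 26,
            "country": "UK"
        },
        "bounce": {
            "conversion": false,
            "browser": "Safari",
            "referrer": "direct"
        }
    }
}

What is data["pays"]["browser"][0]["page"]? 85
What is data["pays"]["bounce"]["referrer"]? "direct"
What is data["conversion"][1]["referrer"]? "direct"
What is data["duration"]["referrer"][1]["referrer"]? "facebook"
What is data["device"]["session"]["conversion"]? False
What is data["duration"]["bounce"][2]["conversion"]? True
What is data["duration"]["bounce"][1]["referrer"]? "linkedin"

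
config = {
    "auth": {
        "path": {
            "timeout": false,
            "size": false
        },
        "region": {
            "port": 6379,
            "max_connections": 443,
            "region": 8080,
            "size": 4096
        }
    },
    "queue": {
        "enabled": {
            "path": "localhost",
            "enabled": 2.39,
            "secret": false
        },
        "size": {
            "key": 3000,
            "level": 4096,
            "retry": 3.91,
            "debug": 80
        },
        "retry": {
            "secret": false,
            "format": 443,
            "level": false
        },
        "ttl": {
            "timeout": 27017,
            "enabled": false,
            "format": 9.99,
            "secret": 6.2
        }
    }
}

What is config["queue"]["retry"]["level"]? False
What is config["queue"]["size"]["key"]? 3000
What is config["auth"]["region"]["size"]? 4096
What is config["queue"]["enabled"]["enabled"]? 2.39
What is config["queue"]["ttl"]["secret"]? 6.2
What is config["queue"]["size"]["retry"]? 3.91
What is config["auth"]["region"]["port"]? 6379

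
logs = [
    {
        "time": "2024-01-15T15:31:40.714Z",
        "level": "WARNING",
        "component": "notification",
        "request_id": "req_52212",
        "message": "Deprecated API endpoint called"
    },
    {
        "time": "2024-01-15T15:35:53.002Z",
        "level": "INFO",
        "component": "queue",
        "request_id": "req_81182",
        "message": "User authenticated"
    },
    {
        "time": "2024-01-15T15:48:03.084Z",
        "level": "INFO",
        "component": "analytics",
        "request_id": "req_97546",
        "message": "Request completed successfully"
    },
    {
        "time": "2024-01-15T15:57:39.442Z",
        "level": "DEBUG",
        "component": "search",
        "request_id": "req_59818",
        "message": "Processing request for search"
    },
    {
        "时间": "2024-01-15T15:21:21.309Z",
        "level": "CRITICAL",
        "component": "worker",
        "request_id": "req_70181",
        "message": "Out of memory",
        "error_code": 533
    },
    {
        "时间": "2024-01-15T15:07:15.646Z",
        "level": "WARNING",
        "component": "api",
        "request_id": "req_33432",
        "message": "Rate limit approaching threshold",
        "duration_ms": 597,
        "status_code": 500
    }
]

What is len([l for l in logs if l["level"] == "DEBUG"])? 1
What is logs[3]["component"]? "search"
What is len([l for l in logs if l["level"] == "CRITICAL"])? 1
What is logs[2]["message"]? "Request completed successfully"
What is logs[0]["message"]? "Deprecated API endpoint called"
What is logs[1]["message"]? "User authenticated"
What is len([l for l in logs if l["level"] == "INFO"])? 2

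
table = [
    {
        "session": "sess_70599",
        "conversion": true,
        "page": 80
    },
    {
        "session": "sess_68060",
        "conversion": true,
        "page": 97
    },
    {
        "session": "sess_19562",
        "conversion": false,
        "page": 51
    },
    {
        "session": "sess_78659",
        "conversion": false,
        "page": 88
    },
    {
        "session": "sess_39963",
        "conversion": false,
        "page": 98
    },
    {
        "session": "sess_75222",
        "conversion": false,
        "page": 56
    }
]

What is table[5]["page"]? 56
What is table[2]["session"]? "sess_19562"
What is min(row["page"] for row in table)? 51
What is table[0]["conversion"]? True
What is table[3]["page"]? 88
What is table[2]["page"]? 51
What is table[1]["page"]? 97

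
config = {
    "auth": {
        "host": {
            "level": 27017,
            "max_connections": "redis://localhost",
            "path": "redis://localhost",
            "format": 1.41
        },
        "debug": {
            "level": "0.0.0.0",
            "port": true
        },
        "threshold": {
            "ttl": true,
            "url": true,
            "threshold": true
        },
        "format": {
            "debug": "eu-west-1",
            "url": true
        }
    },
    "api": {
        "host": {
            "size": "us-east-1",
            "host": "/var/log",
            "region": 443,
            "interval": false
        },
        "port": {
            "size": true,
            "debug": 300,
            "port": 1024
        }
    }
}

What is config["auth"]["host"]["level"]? 27017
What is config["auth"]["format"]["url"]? True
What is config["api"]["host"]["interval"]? False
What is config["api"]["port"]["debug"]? 300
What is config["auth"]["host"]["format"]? 1.41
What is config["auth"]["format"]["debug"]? "eu-west-1"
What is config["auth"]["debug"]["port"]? True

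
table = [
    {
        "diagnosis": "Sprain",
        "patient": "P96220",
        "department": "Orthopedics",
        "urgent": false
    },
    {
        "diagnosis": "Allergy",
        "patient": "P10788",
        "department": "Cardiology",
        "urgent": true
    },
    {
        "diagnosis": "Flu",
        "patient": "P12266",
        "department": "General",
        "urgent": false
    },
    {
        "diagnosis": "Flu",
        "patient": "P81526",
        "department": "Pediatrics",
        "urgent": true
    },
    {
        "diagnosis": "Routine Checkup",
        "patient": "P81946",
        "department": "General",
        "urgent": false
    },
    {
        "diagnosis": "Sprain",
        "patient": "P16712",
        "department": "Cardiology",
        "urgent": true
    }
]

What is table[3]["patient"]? "P81526"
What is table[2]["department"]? "General"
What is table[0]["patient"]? "P96220"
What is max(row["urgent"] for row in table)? True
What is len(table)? 6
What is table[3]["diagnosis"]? "Flu"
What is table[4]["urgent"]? False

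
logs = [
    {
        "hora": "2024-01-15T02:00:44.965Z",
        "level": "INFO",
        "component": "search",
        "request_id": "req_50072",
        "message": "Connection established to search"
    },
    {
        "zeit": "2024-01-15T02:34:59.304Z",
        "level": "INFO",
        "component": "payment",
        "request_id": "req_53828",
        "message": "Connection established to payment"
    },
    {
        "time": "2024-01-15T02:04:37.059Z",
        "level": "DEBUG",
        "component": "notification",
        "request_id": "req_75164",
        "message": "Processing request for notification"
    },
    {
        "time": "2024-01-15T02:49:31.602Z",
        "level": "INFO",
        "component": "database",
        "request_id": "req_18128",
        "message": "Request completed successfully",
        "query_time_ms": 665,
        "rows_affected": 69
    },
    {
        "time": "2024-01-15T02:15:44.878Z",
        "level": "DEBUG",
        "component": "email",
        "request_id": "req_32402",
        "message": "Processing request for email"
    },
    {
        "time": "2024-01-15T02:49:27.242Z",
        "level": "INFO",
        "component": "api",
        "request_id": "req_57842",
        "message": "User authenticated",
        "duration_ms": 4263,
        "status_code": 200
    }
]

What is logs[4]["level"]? "DEBUG"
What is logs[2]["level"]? "DEBUG"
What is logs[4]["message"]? "Processing request for email"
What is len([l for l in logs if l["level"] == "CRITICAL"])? 0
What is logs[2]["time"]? "2024-01-15T02:04:37.059Z"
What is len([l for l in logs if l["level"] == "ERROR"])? 0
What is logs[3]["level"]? "INFO"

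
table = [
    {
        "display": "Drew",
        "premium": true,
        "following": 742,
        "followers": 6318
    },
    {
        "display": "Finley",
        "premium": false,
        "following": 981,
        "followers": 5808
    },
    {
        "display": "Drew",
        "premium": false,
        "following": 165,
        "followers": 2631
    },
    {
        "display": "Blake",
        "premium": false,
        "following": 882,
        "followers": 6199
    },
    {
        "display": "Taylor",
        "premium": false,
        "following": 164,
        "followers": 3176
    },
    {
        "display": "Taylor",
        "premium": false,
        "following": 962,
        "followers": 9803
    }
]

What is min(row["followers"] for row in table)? 2631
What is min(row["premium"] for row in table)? False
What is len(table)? 6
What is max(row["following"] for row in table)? 981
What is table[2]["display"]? "Drew"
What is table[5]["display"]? "Taylor"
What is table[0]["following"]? 742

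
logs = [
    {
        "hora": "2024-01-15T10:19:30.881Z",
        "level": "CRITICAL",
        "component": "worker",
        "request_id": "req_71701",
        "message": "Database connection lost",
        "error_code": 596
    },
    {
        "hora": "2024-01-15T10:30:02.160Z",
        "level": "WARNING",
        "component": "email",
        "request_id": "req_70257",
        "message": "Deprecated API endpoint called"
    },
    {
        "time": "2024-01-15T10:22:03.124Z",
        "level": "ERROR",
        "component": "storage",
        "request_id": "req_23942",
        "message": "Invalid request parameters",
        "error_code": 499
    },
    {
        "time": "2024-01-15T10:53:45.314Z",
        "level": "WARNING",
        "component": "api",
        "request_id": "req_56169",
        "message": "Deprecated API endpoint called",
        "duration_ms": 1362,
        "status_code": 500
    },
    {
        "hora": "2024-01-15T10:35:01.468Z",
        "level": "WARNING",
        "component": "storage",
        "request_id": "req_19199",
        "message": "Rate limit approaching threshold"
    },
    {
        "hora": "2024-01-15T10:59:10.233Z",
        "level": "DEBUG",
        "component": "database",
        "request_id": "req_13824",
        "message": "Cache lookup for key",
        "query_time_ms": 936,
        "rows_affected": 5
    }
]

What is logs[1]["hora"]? "2024-01-15T10:30:02.160Z"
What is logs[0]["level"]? "CRITICAL"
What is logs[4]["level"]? "WARNING"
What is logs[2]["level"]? "ERROR"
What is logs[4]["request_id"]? "req_19199"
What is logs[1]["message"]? "Deprecated API endpoint called"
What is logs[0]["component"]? "worker"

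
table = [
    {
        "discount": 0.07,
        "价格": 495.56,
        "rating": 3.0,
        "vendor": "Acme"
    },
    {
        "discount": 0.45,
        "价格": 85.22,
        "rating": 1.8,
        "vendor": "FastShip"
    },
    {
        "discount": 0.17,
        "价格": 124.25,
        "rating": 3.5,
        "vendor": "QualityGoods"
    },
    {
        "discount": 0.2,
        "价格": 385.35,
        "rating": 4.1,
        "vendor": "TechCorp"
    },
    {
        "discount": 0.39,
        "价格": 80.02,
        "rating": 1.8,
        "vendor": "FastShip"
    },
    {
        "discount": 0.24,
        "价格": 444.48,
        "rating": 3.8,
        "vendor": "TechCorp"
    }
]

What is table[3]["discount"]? 0.2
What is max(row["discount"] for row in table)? 0.45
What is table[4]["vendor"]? "FastShip"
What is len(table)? 6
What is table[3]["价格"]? 385.35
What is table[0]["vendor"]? "Acme"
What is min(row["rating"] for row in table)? 1.8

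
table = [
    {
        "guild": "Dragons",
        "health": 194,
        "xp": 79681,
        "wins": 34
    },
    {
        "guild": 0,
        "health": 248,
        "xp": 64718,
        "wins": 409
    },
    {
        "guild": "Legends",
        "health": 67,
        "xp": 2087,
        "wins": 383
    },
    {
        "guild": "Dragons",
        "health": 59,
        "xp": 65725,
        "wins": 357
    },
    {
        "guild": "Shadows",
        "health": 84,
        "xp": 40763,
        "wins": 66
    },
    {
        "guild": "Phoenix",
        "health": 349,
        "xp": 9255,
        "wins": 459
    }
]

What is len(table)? 6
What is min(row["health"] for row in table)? 59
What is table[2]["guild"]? "Legends"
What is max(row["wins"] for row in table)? 459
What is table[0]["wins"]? 34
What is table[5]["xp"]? 9255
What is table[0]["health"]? 194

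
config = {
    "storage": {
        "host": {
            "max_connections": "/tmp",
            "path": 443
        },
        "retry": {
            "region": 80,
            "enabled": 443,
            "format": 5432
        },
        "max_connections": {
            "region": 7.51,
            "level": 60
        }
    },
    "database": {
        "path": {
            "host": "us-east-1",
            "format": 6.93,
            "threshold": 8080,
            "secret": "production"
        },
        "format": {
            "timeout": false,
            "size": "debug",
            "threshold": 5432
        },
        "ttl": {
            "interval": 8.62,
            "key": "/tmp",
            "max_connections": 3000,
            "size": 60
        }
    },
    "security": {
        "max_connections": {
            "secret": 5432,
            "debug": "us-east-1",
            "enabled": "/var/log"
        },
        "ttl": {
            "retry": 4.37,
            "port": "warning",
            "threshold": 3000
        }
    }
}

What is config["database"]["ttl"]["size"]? 60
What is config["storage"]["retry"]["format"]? 5432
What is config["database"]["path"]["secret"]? "production"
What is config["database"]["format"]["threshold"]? 5432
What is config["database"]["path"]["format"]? 6.93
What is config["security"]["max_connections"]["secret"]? 5432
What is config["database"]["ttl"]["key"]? "/tmp"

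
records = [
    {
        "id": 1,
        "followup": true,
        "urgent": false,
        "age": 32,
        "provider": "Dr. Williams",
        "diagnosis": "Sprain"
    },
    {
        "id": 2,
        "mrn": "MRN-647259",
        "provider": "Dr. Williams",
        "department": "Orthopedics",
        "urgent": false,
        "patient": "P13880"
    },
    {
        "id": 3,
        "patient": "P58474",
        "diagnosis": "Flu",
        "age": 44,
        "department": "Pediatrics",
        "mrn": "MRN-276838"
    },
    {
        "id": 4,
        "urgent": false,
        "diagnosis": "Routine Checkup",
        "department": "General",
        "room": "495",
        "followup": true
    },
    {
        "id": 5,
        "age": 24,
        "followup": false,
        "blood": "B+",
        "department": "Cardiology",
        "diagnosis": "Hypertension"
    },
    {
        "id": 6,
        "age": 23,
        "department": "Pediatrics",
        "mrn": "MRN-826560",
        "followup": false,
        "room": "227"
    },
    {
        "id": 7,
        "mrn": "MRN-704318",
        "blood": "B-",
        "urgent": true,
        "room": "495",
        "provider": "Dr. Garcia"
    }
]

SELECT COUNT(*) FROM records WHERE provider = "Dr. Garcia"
1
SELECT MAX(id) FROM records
7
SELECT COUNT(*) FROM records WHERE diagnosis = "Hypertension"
1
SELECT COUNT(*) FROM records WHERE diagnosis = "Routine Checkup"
1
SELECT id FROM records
[1, 2, 3, 4, 5, 6, 7]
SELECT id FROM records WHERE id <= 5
[1, 2, 3, 4, 5]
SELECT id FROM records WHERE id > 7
[]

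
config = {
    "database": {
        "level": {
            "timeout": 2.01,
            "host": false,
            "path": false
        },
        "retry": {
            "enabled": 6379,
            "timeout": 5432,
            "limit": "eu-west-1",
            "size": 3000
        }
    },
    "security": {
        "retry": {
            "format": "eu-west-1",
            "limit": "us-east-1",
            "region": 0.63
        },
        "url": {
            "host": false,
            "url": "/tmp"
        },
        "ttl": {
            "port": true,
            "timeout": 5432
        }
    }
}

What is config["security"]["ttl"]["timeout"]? 5432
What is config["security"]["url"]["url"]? "/tmp"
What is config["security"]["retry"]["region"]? 0.63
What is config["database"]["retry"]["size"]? 3000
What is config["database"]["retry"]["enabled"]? 6379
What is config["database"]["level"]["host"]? False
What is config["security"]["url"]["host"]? False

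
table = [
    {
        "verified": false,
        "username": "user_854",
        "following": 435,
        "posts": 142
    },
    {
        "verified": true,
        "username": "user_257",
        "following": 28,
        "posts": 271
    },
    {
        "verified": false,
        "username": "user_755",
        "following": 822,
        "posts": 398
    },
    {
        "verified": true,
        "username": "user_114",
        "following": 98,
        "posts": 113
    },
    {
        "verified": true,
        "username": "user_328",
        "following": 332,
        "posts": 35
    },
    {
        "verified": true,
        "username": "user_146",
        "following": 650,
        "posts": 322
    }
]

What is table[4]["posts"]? 35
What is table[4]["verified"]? True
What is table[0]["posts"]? 142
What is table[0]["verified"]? False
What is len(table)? 6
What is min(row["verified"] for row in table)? False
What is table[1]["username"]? "user_257"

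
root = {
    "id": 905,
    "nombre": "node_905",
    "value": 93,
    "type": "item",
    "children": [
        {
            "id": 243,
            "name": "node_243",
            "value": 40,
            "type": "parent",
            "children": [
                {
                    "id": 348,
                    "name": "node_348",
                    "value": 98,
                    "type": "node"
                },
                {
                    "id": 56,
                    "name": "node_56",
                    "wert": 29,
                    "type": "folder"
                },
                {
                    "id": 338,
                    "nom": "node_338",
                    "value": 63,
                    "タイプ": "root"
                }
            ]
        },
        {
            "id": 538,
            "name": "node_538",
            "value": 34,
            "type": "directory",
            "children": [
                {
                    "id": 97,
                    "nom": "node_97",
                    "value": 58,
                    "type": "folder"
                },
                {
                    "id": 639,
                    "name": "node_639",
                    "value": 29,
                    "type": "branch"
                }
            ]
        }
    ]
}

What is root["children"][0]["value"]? 40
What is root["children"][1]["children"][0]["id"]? 97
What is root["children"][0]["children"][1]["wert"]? 29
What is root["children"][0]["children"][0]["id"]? 348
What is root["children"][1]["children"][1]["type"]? "branch"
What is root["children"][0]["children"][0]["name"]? "node_348"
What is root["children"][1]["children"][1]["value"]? 29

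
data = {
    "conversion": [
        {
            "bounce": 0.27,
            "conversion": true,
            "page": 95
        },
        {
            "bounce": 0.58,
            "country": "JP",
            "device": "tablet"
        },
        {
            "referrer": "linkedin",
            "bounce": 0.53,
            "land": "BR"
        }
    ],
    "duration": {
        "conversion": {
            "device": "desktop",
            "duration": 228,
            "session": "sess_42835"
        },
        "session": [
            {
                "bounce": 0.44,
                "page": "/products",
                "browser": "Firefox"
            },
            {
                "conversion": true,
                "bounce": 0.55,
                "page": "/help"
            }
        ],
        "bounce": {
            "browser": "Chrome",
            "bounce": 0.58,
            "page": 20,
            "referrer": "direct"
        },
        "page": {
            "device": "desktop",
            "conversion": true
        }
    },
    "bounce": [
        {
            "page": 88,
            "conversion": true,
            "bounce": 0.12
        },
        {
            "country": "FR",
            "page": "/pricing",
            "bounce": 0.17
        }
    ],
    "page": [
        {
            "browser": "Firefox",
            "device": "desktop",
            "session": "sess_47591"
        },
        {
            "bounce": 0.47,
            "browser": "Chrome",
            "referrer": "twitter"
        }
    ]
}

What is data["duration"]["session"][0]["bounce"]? 0.44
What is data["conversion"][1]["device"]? "tablet"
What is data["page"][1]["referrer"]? "twitter"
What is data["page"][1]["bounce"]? 0.47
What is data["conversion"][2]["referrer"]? "linkedin"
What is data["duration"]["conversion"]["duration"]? 228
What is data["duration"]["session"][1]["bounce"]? 0.55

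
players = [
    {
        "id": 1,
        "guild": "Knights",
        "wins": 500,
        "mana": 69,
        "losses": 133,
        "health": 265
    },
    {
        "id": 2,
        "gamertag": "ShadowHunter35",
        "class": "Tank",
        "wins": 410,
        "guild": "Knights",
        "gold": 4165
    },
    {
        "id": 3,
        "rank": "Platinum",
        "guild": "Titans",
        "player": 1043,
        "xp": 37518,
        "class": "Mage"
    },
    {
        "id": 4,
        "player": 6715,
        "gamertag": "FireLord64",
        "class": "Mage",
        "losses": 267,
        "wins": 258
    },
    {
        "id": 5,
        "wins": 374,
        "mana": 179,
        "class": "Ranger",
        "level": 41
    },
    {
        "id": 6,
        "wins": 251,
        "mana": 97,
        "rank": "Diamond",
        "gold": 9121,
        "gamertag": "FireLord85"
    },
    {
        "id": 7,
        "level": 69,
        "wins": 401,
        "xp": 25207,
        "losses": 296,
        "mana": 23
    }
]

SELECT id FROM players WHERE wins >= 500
[1]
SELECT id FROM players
[1, 2, 3, 4, 5, 6, 7]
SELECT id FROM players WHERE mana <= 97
[1, 6, 7]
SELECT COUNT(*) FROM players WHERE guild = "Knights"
2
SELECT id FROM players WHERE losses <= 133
[1]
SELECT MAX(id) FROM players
7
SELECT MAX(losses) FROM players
296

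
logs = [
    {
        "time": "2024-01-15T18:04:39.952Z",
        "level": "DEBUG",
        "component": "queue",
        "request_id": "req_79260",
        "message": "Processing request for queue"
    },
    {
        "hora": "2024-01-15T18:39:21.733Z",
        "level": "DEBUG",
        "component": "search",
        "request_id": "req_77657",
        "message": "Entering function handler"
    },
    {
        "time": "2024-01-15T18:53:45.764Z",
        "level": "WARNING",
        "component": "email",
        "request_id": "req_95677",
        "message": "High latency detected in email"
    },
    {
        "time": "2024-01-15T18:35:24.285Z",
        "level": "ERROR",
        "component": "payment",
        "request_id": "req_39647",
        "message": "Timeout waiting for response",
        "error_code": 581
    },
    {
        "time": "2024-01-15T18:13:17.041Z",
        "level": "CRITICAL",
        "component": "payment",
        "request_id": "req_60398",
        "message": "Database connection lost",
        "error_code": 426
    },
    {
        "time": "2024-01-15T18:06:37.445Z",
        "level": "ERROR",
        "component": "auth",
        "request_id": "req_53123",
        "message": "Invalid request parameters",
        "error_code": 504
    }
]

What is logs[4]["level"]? "CRITICAL"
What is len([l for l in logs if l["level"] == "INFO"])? 0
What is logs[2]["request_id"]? "req_95677"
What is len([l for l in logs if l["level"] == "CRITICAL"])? 1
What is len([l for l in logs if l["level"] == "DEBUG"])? 2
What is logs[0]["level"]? "DEBUG"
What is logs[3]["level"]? "ERROR"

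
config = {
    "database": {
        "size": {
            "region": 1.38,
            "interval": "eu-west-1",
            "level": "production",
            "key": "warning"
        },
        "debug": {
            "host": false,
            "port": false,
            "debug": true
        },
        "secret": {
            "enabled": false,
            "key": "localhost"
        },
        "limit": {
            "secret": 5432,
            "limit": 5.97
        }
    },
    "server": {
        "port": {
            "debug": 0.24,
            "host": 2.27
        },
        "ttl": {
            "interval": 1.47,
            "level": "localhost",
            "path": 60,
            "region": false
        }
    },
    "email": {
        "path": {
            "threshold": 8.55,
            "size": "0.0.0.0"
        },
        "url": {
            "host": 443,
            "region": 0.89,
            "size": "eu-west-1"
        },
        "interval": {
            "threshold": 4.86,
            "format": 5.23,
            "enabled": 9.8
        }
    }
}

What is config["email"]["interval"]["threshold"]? 4.86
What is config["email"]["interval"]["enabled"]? 9.8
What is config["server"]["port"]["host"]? 2.27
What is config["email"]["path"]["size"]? "0.0.0.0"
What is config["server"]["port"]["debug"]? 0.24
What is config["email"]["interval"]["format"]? 5.23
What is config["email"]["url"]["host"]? 443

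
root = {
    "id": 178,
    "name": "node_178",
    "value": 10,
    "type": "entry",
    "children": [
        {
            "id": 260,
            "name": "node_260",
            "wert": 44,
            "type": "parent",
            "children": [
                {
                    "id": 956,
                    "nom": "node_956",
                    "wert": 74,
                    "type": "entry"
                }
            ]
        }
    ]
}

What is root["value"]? 10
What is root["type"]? "entry"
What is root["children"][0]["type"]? "parent"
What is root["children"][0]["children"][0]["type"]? "entry"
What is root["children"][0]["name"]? "node_260"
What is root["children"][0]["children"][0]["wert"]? 74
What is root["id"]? 178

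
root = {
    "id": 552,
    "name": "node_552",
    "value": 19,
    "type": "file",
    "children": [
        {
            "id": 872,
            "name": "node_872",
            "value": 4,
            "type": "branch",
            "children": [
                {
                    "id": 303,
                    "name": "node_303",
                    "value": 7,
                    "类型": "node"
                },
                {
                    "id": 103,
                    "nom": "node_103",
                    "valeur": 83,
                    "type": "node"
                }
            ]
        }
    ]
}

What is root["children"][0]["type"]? "branch"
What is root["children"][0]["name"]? "node_872"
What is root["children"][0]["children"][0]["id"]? 303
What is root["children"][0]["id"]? 872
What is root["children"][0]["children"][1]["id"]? 103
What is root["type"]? "file"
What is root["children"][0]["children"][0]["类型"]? "node"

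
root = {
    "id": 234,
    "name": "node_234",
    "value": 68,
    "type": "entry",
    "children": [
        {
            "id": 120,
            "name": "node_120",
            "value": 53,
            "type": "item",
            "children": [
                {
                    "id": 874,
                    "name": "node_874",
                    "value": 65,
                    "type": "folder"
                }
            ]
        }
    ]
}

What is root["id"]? 234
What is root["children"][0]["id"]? 120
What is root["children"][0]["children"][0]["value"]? 65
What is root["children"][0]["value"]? 53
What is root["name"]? "node_234"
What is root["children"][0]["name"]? "node_120"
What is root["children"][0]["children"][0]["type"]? "folder"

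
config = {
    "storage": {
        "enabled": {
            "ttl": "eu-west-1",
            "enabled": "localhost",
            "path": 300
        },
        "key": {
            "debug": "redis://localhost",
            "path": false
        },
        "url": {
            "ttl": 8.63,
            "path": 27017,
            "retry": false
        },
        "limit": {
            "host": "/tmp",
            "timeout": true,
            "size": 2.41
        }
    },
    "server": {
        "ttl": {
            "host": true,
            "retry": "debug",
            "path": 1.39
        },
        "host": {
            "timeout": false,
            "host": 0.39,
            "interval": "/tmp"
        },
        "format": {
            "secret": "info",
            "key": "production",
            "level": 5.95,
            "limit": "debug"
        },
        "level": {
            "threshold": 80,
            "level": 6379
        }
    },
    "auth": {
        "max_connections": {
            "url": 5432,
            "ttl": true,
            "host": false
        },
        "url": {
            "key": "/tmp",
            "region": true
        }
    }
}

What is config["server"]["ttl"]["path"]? 1.39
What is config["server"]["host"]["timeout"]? False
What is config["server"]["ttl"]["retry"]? "debug"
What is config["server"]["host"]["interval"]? "/tmp"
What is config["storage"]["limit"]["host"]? "/tmp"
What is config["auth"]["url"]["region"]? True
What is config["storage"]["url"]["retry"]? False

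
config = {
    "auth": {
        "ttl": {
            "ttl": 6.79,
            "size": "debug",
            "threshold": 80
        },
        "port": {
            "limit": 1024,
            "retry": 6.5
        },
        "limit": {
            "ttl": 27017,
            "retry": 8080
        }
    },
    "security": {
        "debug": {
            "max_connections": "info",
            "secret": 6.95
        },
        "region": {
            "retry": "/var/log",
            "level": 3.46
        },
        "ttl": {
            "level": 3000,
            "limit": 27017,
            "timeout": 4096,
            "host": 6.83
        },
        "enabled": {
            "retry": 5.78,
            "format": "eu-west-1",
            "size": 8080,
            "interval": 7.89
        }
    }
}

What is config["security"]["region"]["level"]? 3.46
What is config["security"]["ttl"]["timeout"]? 4096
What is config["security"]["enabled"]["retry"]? 5.78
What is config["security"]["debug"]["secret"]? 6.95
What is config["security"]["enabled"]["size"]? 8080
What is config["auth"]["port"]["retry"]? 6.5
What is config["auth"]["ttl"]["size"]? "debug"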